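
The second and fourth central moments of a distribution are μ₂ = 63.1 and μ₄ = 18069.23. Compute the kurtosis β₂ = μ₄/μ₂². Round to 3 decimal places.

4.538

μ₂² = 63.1² = 3981.61000
μ₄/μ₂² = 18069.23 / 3981.61000 = 4.53817
β₂ ≈ 4.538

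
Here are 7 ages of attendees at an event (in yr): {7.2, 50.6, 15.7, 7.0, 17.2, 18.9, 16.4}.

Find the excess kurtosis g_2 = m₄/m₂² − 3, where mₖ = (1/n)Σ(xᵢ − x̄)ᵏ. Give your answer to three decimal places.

1.279

x̄ = 19.0000
Σ(xᵢ − x̄)² = 1302.7000 ⇒ m₂ = 186.10000
Σ(xᵢ − x̄)⁴ = 1037420.6386 ⇒ m₄ = 148202.94837
m₂² = 34633.21000
g_2 = m₄/m₂² − 3 = 4.27921 − 3 ≈ 1.279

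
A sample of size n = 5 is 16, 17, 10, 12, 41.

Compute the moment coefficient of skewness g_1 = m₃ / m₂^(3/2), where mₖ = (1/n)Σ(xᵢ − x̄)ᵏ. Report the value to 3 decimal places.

1.306

x̄ = (16 + 17 + 10 + 12 + 41) / 5 = 19.2000
deviations (xᵢ − x̄): -3.2000, -2.2000, -9.2000, -7.2000, 21.8000
Σ(xᵢ − x̄)² = 626.8000 ⇒ m₂ = 626.8000/5 = 125.36000
Σ(xᵢ − x̄)³ = 9164.8800 ⇒ m₃ = 9164.8800/5 = 1832.97600
m₂^(3/2) = 125.36000^(1.5) = 1403.58421
g_1 = m₃ / m₂^(3/2) = 1832.97600 / 1403.58421 ≈ 1.306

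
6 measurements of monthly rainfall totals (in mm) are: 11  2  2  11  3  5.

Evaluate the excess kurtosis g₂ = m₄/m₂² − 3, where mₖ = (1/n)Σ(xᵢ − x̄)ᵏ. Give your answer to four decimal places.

x̄ = 5.6667
Σ(xᵢ − x̄)² = 91.3333 ⇒ m₂ = 15.22222
Σ(xᵢ − x̄)⁴ = 2030.4444 ⇒ m₄ = 338.40741
m₂² = 231.71605
g₂ = m₄/m₂² − 3 = 1.46044 − 3 ≈ -1.5396

-1.5396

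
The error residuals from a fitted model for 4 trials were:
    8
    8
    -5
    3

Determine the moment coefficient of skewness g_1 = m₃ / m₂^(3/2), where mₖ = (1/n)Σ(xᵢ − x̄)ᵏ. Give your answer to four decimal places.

x̄ = (8 + 8 - 5 + 3) / 4 = 3.5000
deviations (xᵢ − x̄): 4.5000, 4.5000, -8.5000, -0.5000
Σ(xᵢ − x̄)² = 113.0000 ⇒ m₂ = 113.0000/4 = 28.25000
Σ(xᵢ − x̄)³ = -432.0000 ⇒ m₃ = -432.0000/4 = -108.00000
m₂^(3/2) = 28.25000^(1.5) = 150.15081
g_1 = m₃ / m₂^(3/2) = -108.00000 / 150.15081 ≈ -0.7193

-0.7193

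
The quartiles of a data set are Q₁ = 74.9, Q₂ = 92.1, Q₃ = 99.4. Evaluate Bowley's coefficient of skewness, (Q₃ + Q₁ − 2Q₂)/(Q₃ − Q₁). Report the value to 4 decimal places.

numerator: Q₃ + Q₁ − 2Q₂ = 99.4 + 74.9 − 2×92.1 = -9.9000
denominator: Q₃ − Q₁ = 99.4 − 74.9 = 24.5000
Bowley skewness = -9.9000 / 24.5000 ≈ -0.4041

-0.4041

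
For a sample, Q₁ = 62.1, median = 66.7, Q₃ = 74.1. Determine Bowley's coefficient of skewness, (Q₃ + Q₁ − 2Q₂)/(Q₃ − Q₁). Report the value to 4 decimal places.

0.2333

numerator: Q₃ + Q₁ − 2Q₂ = 74.1 + 62.1 − 2×66.7 = 2.8000
denominator: Q₃ − Q₁ = 74.1 − 62.1 = 12.0000
Bowley skewness = 2.8000 / 12.0000 ≈ 0.2333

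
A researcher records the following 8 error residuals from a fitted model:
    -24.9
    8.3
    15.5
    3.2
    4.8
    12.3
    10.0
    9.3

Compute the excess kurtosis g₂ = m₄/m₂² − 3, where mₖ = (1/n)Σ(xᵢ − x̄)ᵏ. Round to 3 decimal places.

2.128

x̄ = 4.8125
Σ(xᵢ − x̄)² = 1114.9287 ⇒ m₂ = 139.36609
Σ(xᵢ − x̄)⁴ = 796867.7083 ⇒ m₄ = 99608.46354
m₂² = 19422.90809
g₂ = m₄/m₂² − 3 = 5.12840 − 3 ≈ 2.128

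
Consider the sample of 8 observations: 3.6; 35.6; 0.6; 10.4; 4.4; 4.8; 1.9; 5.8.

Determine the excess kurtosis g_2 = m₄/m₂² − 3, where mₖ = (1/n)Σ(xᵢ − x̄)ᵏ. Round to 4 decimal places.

2.4111

x̄ = 8.3875
Σ(xᵢ − x̄)² = 905.6888 ⇒ m₂ = 113.21109
Σ(xᵢ − x̄)⁴ = 554824.3259 ⇒ m₄ = 69353.04074
m₂² = 12816.75175
g_2 = m₄/m₂² − 3 = 5.41112 − 3 ≈ 2.4111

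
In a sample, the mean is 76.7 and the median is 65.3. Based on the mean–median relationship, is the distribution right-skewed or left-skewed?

right-skewed

mean − median = 76.7 − 65.3 = 11.4
mean > median ⇒ the longer tail is on the right ⇒ right-skewed (positively skewed).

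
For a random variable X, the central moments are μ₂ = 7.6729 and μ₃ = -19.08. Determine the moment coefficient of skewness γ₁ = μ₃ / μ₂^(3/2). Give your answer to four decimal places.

-0.8977

σ = √μ₂ = √7.6729 = 2.77000
σ³ = μ₂^(3/2) = 21.25393
γ₁ = μ₃/σ³ = -19.08 / 21.25393 ≈ -0.8977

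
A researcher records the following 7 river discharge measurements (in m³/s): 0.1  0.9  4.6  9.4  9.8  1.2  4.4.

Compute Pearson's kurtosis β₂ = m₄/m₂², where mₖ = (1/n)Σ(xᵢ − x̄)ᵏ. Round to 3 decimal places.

1.626

x̄ = 4.3429
Σ(xᵢ − x̄)² = 95.1571 ⇒ m₂ = 13.59388
Σ(xᵢ − x̄)⁴ = 2103.0741 ⇒ m₄ = 300.43916
m₂² = 184.79351
β₂ = m₄/m₂² = 300.43916 / 184.79351 ≈ 1.626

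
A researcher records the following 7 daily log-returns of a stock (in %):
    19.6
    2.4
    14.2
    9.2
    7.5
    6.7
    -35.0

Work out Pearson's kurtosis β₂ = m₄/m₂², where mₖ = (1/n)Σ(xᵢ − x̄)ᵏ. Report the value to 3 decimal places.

x̄ = 3.5143
Σ(xᵢ − x̄)² = 1915.8886 ⇒ m₂ = 273.69837
Σ(xᵢ − x̄)⁴ = 2281719.5528 ⇒ m₄ = 325959.93612
m₂² = 74910.79629
β₂ = m₄/m₂² = 325959.93612 / 74910.79629 ≈ 4.351

4.351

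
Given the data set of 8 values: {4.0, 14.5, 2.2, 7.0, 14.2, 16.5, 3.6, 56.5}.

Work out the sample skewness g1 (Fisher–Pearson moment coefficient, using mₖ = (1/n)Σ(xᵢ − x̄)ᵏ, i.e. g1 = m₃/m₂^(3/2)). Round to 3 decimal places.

1.840

x̄ = (4.0 + 14.5 + 2.2 + 7.0 + 14.2 + 16.5 + 3.6 + 56.5) / 8 = 14.8125
deviations (xᵢ − x̄): -10.8125, -0.3125, -12.6125, -7.8125, -0.6125, 1.6875, -11.2125, 41.6875
Σ(xᵢ − x̄)² = 2203.9088 ⇒ m₂ = 2203.9088/8 = 275.48859
Σ(xᵢ − x̄)³ = 67294.1684 ⇒ m₃ = 67294.1684/8 = 8411.77105
m₂^(3/2) = 275.48859^(1.5) = 4572.51810
g1 = m₃ / m₂^(3/2) = 8411.77105 / 4572.51810 ≈ 1.840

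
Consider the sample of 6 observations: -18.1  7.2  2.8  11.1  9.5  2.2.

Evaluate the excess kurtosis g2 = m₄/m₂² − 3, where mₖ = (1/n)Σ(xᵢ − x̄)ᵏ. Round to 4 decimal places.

x̄ = 2.4500
Σ(xᵢ − x̄)² = 569.5750 ⇒ m₂ = 94.92917
Σ(xᵢ − x̄)⁴ = 186917.2318 ⇒ m₄ = 31152.87197
m₂² = 9011.54668
g2 = m₄/m₂² − 3 = 3.45700 − 3 ≈ 0.4570

0.4570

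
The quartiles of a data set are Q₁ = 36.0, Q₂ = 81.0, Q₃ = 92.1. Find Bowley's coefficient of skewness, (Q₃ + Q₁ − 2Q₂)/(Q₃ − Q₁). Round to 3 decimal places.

-0.604

numerator: Q₃ + Q₁ − 2Q₂ = 92.1 + 36.0 − 2×81.0 = -33.9000
denominator: Q₃ − Q₁ = 92.1 − 36.0 = 56.1000
Bowley skewness = -33.9000 / 56.1000 ≈ -0.604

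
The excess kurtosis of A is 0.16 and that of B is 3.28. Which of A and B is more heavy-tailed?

Higher excess kurtosis ⇒ heavier tails relative to the normal distribution.
0.16 vs 3.28: the larger is 3.28, so B has heavier tails.

B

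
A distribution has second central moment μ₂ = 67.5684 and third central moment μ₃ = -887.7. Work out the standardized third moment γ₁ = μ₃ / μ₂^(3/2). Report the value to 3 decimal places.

-1.598

σ = √μ₂ = √67.5684 = 8.22000
σ³ = μ₂^(3/2) = 555.41225
γ₁ = μ₃/σ³ = -887.7 / 555.41225 ≈ -1.598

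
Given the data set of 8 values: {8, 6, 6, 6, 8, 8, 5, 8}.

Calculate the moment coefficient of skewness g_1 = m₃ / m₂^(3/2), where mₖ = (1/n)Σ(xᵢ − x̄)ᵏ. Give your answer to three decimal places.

x̄ = (8 + 6 + 6 + 6 + 8 + 8 + 5 + 8) / 8 = 6.8750
deviations (xᵢ − x̄): 1.1250, -0.8750, -0.8750, -0.8750, 1.1250, 1.1250, -1.8750, 1.1250
Σ(xᵢ − x̄)² = 10.8750 ⇒ m₂ = 10.8750/8 = 1.35938
Σ(xᵢ − x̄)³ = -2.9063 ⇒ m₃ = -2.9063/8 = -0.36328
m₂^(3/2) = 1.35938^(1.5) = 1.58493
g_1 = m₃ / m₂^(3/2) = -0.36328 / 1.58493 ≈ -0.229

-0.229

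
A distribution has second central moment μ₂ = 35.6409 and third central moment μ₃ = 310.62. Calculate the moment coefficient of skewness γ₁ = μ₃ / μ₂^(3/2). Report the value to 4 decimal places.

1.4598

σ = √μ₂ = √35.6409 = 5.97000
σ³ = μ₂^(3/2) = 212.77617
γ₁ = μ₃/σ³ = 310.62 / 212.77617 ≈ 1.4598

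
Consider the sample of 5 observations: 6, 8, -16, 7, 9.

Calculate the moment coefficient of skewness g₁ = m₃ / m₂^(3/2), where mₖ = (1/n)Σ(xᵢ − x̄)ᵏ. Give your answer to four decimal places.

x̄ = (6 + 8 - 16 + 7 + 9) / 5 = 2.8000
deviations (xᵢ − x̄): 3.2000, 5.2000, -18.8000, 4.2000, 6.2000
Σ(xᵢ − x̄)² = 446.8000 ⇒ m₂ = 446.8000/5 = 89.36000
Σ(xᵢ − x̄)³ = -6158.8800 ⇒ m₃ = -6158.8800/5 = -1231.77600
m₂^(3/2) = 89.36000^(1.5) = 844.72382
g₁ = m₃ / m₂^(3/2) = -1231.77600 / 844.72382 ≈ -1.4582

-1.4582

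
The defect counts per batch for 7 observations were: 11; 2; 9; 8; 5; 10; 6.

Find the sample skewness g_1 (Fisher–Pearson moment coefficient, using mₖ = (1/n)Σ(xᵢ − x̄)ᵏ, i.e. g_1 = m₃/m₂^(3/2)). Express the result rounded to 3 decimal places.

-0.491

x̄ = (11 + 2 + 9 + 8 + 5 + 10 + 6) / 7 = 7.2857
deviations (xᵢ − x̄): 3.7143, -5.2857, 1.7143, 0.7143, -2.2857, 2.7143, -1.2857
Σ(xᵢ − x̄)² = 59.4286 ⇒ m₂ = 59.4286/7 = 8.48980
Σ(xᵢ − x̄)³ = -85.1020 ⇒ m₃ = -85.1020/7 = -12.15743
m₂^(3/2) = 8.48980^(1.5) = 24.73693
g_1 = m₃ / m₂^(3/2) = -12.15743 / 24.73693 ≈ -0.491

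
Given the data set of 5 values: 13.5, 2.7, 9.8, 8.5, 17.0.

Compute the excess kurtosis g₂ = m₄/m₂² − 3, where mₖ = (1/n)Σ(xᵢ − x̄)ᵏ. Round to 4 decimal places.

x̄ = 10.3000
Σ(xᵢ − x̄)² = 116.3800 ⇒ m₂ = 23.27600
Σ(xᵢ − x̄)⁴ = 5466.7474 ⇒ m₄ = 1093.34948
m₂² = 541.77218
g₂ = m₄/m₂² − 3 = 2.01810 − 3 ≈ -0.9819

-0.9819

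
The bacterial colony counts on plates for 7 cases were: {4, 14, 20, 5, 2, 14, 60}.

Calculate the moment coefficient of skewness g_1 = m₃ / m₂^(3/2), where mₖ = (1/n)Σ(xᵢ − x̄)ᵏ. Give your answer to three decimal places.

1.610

x̄ = (4 + 14 + 20 + 5 + 2 + 14 + 60) / 7 = 17.0000
deviations (xᵢ − x̄): -13.0000, -3.0000, 3.0000, -12.0000, -15.0000, -3.0000, 43.0000
Σ(xᵢ − x̄)² = 2414.0000 ⇒ m₂ = 2414.0000/7 = 344.85714
Σ(xᵢ − x̄)³ = 72180.0000 ⇒ m₃ = 72180.0000/7 = 10311.42857
m₂^(3/2) = 344.85714^(1.5) = 6404.11082
g_1 = m₃ / m₂^(3/2) = 10311.42857 / 6404.11082 ≈ 1.610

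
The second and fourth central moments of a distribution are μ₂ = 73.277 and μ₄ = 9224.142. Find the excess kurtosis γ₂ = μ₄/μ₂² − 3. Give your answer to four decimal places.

-1.2821

μ₂² = 73.277² = 5369.51873
μ₄/μ₂² = 9224.142 / 5369.51873 = 1.71787
γ₂ = 1.71787 − 3 ≈ -1.2821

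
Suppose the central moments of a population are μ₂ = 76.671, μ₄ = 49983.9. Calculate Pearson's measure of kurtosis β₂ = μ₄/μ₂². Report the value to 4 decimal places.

8.5029

μ₂² = 76.671² = 5878.44224
μ₄/μ₂² = 49983.9 / 5878.44224 = 8.50292
β₂ ≈ 8.5029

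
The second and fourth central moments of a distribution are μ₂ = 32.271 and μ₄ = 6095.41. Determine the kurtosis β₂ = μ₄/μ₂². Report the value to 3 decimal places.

5.853

μ₂² = 32.271² = 1041.41744
μ₄/μ₂² = 6095.41 / 1041.41744 = 5.85299
β₂ ≈ 5.853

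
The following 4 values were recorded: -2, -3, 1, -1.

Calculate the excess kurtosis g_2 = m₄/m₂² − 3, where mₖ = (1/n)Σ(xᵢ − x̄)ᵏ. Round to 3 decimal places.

x̄ = -1.2500
Σ(xᵢ − x̄)² = 8.7500 ⇒ m₂ = 2.18750
Σ(xᵢ − x̄)⁴ = 35.3281 ⇒ m₄ = 8.83203
m₂² = 4.78516
g_2 = m₄/m₂² − 3 = 1.84571 − 3 ≈ -1.154

-1.154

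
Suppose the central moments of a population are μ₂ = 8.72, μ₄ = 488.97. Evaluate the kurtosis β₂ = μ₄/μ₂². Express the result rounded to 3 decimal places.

6.431

μ₂² = 8.72² = 76.03840
μ₄/μ₂² = 488.97 / 76.03840 = 6.43057
β₂ ≈ 6.431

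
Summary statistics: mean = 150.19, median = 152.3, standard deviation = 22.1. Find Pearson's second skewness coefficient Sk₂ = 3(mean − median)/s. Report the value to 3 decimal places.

Sk₂ = 3(150.19 − 152.3) / 22.1 = 3 × -2.1100 / 22.1
    = -6.3300 / 22.1 ≈ -0.286

-0.286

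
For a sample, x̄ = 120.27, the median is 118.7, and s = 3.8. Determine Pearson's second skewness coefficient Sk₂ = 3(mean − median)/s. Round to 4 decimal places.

1.2395

Sk₂ = 3(120.27 − 118.7) / 3.8 = 3 × 1.5700 / 3.8
    = 4.7100 / 3.8 ≈ 1.2395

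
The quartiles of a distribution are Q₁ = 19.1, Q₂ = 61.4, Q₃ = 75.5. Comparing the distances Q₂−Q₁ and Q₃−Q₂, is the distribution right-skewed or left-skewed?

left-skewed

Q₂ − Q₁ = 42.3;  Q₃ − Q₂ = 14.1
Q₂ − Q₁ > Q₃ − Q₂ ⇒ the lower half is more spread out ⇒ left-skewed.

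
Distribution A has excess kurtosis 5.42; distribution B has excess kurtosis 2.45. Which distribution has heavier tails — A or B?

A

Higher excess kurtosis ⇒ heavier tails relative to the normal distribution.
5.42 vs 2.45: the larger is 5.42, so A has heavier tails.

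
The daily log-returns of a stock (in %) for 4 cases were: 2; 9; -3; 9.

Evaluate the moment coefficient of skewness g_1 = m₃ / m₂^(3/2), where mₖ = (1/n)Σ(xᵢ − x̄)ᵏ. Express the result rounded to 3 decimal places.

-0.342

x̄ = (2 + 9 - 3 + 9) / 4 = 4.2500
deviations (xᵢ − x̄): -2.2500, 4.7500, -7.2500, 4.7500
Σ(xᵢ − x̄)² = 102.7500 ⇒ m₂ = 102.7500/4 = 25.68750
Σ(xᵢ − x̄)³ = -178.1250 ⇒ m₃ = -178.1250/4 = -44.53125
m₂^(3/2) = 25.68750^(1.5) = 130.19154
g_1 = m₃ / m₂^(3/2) = -44.53125 / 130.19154 ≈ -0.342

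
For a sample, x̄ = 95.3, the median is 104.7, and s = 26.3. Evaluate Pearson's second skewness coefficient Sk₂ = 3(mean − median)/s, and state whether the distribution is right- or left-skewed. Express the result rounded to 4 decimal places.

-1.0722, left-skewed

Sk₂ = 3(95.3 − 104.7) / 26.3 = 3 × -9.4000 / 26.3
    = -28.2000 / 26.3 ≈ -1.0722
Sk₂ < 0 ⇒ mean < median ⇒ left-skewed (negative skew).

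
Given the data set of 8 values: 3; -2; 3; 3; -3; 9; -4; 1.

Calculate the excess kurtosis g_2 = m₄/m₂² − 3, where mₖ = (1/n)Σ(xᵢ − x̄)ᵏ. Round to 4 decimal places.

x̄ = 1.2500
Σ(xᵢ − x̄)² = 125.5000 ⇒ m₂ = 15.68750
Σ(xᵢ − x̄)⁴ = 4833.1563 ⇒ m₄ = 604.14453
m₂² = 246.09766
g_2 = m₄/m₂² − 3 = 2.45490 − 3 ≈ -0.5451

-0.5451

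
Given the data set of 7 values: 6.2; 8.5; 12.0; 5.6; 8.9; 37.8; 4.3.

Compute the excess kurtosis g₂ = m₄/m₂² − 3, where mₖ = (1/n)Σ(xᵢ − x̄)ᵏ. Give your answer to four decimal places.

1.7337

x̄ = 11.9000
Σ(xᵢ − x̄)² = 821.3200 ⇒ m₂ = 117.33143
Σ(xᵢ − x̄)⁴ = 456167.8036 ⇒ m₄ = 65166.82909
m₂² = 13766.66413
g₂ = m₄/m₂² − 3 = 4.73367 − 3 ≈ 1.7337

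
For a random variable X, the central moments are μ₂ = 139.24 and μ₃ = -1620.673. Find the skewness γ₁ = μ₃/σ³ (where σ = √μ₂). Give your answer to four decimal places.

σ = √μ₂ = √139.24 = 11.80000
σ³ = μ₂^(3/2) = 1643.03200
γ₁ = μ₃/σ³ = -1620.673 / 1643.03200 ≈ -0.9864

-0.9864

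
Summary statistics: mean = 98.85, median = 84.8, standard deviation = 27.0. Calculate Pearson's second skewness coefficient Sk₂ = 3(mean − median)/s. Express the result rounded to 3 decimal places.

1.561

Sk₂ = 3(98.85 − 84.8) / 27.0 = 3 × 14.0500 / 27.0
    = 42.1500 / 27.0 ≈ 1.561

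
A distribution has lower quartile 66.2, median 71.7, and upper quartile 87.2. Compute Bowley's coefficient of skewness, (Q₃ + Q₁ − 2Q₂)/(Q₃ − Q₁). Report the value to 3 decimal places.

0.476

numerator: Q₃ + Q₁ − 2Q₂ = 87.2 + 66.2 − 2×71.7 = 10.0000
denominator: Q₃ − Q₁ = 87.2 − 66.2 = 21.0000
Bowley skewness = 10.0000 / 21.0000 ≈ 0.476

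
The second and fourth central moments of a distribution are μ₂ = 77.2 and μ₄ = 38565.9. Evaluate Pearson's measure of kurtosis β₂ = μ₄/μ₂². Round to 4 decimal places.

μ₂² = 77.2² = 5959.84000
μ₄/μ₂² = 38565.9 / 5959.84000 = 6.47096
β₂ ≈ 6.4710

6.4710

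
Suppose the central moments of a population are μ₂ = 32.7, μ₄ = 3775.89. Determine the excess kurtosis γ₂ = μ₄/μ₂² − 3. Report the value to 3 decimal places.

μ₂² = 32.7² = 1069.29000
μ₄/μ₂² = 3775.89 / 1069.29000 = 3.53121
γ₂ = 3.53121 − 3 ≈ 0.531

0.531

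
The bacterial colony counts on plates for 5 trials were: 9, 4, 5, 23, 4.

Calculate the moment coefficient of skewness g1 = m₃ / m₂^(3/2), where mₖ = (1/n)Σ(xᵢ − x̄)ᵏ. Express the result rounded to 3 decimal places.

1.281

x̄ = (9 + 4 + 5 + 23 + 4) / 5 = 9.0000
deviations (xᵢ − x̄): 0.0000, -5.0000, -4.0000, 14.0000, -5.0000
Σ(xᵢ − x̄)² = 262.0000 ⇒ m₂ = 262.0000/5 = 52.40000
Σ(xᵢ − x̄)³ = 2430.0000 ⇒ m₃ = 2430.0000/5 = 486.00000
m₂^(3/2) = 52.40000^(1.5) = 379.31230
g1 = m₃ / m₂^(3/2) = 486.00000 / 379.31230 ≈ 1.281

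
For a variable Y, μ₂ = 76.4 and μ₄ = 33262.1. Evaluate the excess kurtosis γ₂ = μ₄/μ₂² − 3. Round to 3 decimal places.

2.699

μ₂² = 76.4² = 5836.96000
μ₄/μ₂² = 33262.1 / 5836.96000 = 5.69853
γ₂ = 5.69853 − 3 ≈ 2.699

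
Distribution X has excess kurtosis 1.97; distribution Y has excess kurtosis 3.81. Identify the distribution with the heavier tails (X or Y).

Higher excess kurtosis ⇒ heavier tails relative to the normal distribution.
1.97 vs 3.81: the larger is 3.81, so Y has heavier tails.

Y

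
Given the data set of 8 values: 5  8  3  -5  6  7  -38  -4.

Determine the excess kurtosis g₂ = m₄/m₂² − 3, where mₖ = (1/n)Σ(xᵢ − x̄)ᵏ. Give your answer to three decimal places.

2.014

x̄ = -2.2500
Σ(xᵢ − x̄)² = 1627.5000 ⇒ m₂ = 203.43750
Σ(xᵢ − x̄)⁴ = 1660024.4063 ⇒ m₄ = 207503.05078
m₂² = 41386.81641
g₂ = m₄/m₂² − 3 = 5.01375 − 3 ≈ 2.014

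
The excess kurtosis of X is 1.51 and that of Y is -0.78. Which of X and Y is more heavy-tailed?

Higher excess kurtosis ⇒ heavier tails relative to the normal distribution.
1.51 vs -0.78: the larger is 1.51, so X has heavier tails. (X is leptokurtic — heavier-than-normal tails; the other is platykurtic.)

X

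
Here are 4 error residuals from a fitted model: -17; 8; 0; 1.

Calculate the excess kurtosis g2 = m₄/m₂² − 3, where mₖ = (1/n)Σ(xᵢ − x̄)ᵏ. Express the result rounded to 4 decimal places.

x̄ = -2.0000
Σ(xᵢ − x̄)² = 338.0000 ⇒ m₂ = 84.50000
Σ(xᵢ − x̄)⁴ = 60722.0000 ⇒ m₄ = 15180.50000
m₂² = 7140.25000
g2 = m₄/m₂² − 3 = 2.12605 − 3 ≈ -0.8740

-0.8740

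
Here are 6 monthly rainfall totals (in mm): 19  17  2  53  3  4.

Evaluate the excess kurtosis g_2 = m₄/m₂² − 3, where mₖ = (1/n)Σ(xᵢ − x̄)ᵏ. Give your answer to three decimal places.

x̄ = 16.3333
Σ(xᵢ − x̄)² = 1887.3333 ⇒ m₂ = 314.55556
Σ(xᵢ − x̄)⁴ = 1904531.7778 ⇒ m₄ = 317421.96296
m₂² = 98945.19753
g_2 = m₄/m₂² − 3 = 3.20806 − 3 ≈ 0.208

0.208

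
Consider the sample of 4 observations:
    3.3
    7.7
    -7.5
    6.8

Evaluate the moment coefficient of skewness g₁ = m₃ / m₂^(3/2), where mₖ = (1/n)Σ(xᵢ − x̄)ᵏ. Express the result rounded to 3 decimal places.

-0.919

x̄ = (3.3 + 7.7 - 7.5 + 6.8) / 4 = 2.5750
deviations (xᵢ − x̄): 0.7250, 5.1250, -10.0750, 4.2250
Σ(xᵢ − x̄)² = 146.1475 ⇒ m₂ = 146.1475/4 = 36.53687
Σ(xᵢ − x̄)³ = -812.2579 ⇒ m₃ = -812.2579/4 = -203.06447
m₂^(3/2) = 36.53687^(1.5) = 220.84985
g₁ = m₃ / m₂^(3/2) = -203.06447 / 220.84985 ≈ -0.919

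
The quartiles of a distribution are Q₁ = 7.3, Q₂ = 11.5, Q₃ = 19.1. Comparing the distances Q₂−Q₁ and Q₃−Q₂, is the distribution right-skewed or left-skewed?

Q₂ − Q₁ = 4.2;  Q₃ − Q₂ = 7.6
Q₃ − Q₂ > Q₂ − Q₁ ⇒ the upper half is more spread out ⇒ right-skewed.

right-skewed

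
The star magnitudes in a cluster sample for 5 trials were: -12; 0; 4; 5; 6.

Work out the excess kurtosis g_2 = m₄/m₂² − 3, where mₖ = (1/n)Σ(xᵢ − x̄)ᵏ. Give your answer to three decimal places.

-0.236

x̄ = 0.6000
Σ(xᵢ − x̄)² = 219.2000 ⇒ m₂ = 43.84000
Σ(xᵢ − x̄)⁴ = 26563.6160 ⇒ m₄ = 5312.72320
m₂² = 1921.94560
g_2 = m₄/m₂² − 3 = 2.76424 − 3 ≈ -0.236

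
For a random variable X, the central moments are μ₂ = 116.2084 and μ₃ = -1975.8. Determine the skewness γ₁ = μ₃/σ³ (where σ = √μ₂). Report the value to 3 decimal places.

-1.577

σ = √μ₂ = √116.2084 = 10.78000
σ³ = μ₂^(3/2) = 1252.72655
γ₁ = μ₃/σ³ = -1975.8 / 1252.72655 ≈ -1.577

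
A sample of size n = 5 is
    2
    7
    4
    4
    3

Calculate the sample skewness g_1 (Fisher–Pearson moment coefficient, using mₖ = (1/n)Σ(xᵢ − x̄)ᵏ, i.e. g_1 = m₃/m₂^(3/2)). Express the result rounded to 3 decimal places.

0.768

x̄ = (2 + 7 + 4 + 4 + 3) / 5 = 4.0000
deviations (xᵢ − x̄): -2.0000, 3.0000, 0.0000, 0.0000, -1.0000
Σ(xᵢ − x̄)² = 14.0000 ⇒ m₂ = 14.0000/5 = 2.80000
Σ(xᵢ − x̄)³ = 18.0000 ⇒ m₃ = 18.0000/5 = 3.60000
m₂^(3/2) = 2.80000^(1.5) = 4.68530
g_1 = m₃ / m₂^(3/2) = 3.60000 / 4.68530 ≈ 0.768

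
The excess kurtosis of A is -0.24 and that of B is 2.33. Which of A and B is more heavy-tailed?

B

Higher excess kurtosis ⇒ heavier tails relative to the normal distribution.
-0.24 vs 2.33: the larger is 2.33, so B has heavier tails. (B is leptokurtic — heavier-than-normal tails; the other is platykurtic.)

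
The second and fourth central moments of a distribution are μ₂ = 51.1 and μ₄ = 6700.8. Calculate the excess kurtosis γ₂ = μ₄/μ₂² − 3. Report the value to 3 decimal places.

μ₂² = 51.1² = 2611.21000
μ₄/μ₂² = 6700.8 / 2611.21000 = 2.56617
γ₂ = 2.56617 − 3 ≈ -0.434

-0.434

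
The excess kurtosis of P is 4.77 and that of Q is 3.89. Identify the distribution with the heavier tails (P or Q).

P

Higher excess kurtosis ⇒ heavier tails relative to the normal distribution.
4.77 vs 3.89: the larger is 4.77, so P has heavier tails.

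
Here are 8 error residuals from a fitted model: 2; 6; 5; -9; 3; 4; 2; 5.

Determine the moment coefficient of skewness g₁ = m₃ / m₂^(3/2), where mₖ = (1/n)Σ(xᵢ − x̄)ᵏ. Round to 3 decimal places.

x̄ = (2 + 6 + 5 - 9 + 3 + 4 + 2 + 5) / 8 = 2.2500
deviations (xᵢ − x̄): -0.2500, 3.7500, 2.7500, -11.2500, 0.7500, 1.7500, -0.2500, 2.7500
Σ(xᵢ − x̄)² = 159.5000 ⇒ m₂ = 159.5000/8 = 19.93750
Σ(xᵢ − x̄)³ = -1323.7500 ⇒ m₃ = -1323.7500/8 = -165.46875
m₂^(3/2) = 19.93750^(1.5) = 89.02378
g₁ = m₃ / m₂^(3/2) = -165.46875 / 89.02378 ≈ -1.859

-1.859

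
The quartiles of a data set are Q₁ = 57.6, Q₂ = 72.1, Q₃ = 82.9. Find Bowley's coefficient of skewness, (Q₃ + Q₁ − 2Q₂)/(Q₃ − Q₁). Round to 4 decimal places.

numerator: Q₃ + Q₁ − 2Q₂ = 82.9 + 57.6 − 2×72.1 = -3.7000
denominator: Q₃ − Q₁ = 82.9 − 57.6 = 25.3000
Bowley skewness = -3.7000 / 25.3000 ≈ -0.1462

-0.1462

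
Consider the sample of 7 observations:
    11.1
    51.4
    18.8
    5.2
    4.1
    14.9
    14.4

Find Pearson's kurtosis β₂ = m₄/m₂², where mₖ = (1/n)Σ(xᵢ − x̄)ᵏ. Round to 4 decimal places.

x̄ = 17.1286
Σ(xᵢ − x̄)² = 1538.1143 ⇒ m₂ = 219.73061
Σ(xᵢ − x̄)⁴ = 1429990.9928 ⇒ m₄ = 204284.42754
m₂² = 48281.54196
β₂ = m₄/m₂² = 204284.42754 / 48281.54196 ≈ 4.2311

4.2311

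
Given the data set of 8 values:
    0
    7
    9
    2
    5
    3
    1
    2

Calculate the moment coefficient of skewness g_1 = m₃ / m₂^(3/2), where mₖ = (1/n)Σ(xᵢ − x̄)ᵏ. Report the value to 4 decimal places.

0.6160

x̄ = (0 + 7 + 9 + 2 + 5 + 3 + 1 + 2) / 8 = 3.6250
deviations (xᵢ − x̄): -3.6250, 3.3750, 5.3750, -1.6250, 1.3750, -0.6250, -2.6250, -1.6250
Σ(xᵢ − x̄)² = 67.8750 ⇒ m₂ = 67.8750/8 = 8.48438
Σ(xᵢ − x̄)³ = 121.7813 ⇒ m₃ = 121.7813/8 = 15.22266
m₂^(3/2) = 8.48438^(1.5) = 24.71325
g_1 = m₃ / m₂^(3/2) = 15.22266 / 24.71325 ≈ 0.6160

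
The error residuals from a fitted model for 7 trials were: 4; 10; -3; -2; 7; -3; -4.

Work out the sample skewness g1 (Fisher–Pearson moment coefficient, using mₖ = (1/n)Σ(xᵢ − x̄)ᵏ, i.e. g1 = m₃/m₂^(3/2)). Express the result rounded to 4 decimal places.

x̄ = (4 + 10 - 3 - 2 + 7 - 3 - 4) / 7 = 1.2857
deviations (xᵢ − x̄): 2.7143, 8.7143, -4.2857, -3.2857, 5.7143, -4.2857, -5.2857
Σ(xᵢ − x̄)² = 191.4286 ⇒ m₂ = 191.4286/7 = 27.34694
Σ(xᵢ − x̄)³ = 527.7551 ⇒ m₃ = 527.7551/7 = 75.39359
m₂^(3/2) = 27.34694^(1.5) = 143.00890
g1 = m₃ / m₂^(3/2) = 75.39359 / 143.00890 ≈ 0.5272

0.5272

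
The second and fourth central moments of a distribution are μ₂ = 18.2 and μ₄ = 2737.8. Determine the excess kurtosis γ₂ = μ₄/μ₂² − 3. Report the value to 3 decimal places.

μ₂² = 18.2² = 331.24000
μ₄/μ₂² = 2737.8 / 331.24000 = 8.26531
γ₂ = 8.26531 − 3 ≈ 5.265

5.265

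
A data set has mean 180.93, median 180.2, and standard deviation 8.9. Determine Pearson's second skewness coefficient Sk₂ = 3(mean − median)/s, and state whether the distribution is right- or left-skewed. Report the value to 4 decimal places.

0.2461, right-skewed

Sk₂ = 3(180.93 − 180.2) / 8.9 = 3 × 0.7300 / 8.9
    = 2.1900 / 8.9 ≈ 0.2461
Sk₂ > 0 ⇒ mean > median ⇒ right-skewed (positive skew).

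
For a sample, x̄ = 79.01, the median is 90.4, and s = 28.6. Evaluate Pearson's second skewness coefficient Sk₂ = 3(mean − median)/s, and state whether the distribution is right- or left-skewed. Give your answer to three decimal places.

-1.195, left-skewed

Sk₂ = 3(79.01 − 90.4) / 28.6 = 3 × -11.3900 / 28.6
    = -34.1700 / 28.6 ≈ -1.195
Sk₂ < 0 ⇒ mean < median ⇒ left-skewed (negative skew).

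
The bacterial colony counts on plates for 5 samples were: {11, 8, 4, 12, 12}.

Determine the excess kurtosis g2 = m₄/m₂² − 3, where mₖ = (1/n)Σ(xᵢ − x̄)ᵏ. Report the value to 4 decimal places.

-0.8632

x̄ = 9.4000
Σ(xᵢ − x̄)² = 47.2000 ⇒ m₂ = 9.44000
Σ(xᵢ − x̄)⁴ = 952.0960 ⇒ m₄ = 190.41920
m₂² = 89.11360
g2 = m₄/m₂² − 3 = 2.13681 − 3 ≈ -0.8632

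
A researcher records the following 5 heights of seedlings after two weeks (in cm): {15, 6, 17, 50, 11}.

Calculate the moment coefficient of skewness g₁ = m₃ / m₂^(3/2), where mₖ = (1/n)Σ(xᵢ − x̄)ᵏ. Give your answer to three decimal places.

x̄ = (15 + 6 + 17 + 50 + 11) / 5 = 19.8000
deviations (xᵢ − x̄): -4.8000, -13.8000, -2.8000, 30.2000, -8.8000
Σ(xᵢ − x̄)² = 1210.8000 ⇒ m₂ = 1210.8000/5 = 242.16000
Σ(xᵢ − x̄)³ = 24101.5200 ⇒ m₃ = 24101.5200/5 = 4820.30400
m₂^(3/2) = 242.16000^(1.5) = 3768.37064
g₁ = m₃ / m₂^(3/2) = 4820.30400 / 3768.37064 ≈ 1.279

1.279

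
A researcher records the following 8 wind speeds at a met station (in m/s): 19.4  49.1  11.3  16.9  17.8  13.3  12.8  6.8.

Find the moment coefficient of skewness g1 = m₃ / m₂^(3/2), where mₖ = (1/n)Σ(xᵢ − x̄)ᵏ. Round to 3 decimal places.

x̄ = (19.4 + 49.1 + 11.3 + 16.9 + 17.8 + 13.3 + 12.8 + 6.8) / 8 = 18.4250
deviations (xᵢ − x̄): 0.9750, 30.6750, -7.1250, -1.5250, -0.6250, -5.1250, -5.6250, -11.6250
Σ(xᵢ − x̄)² = 1188.4350 ⇒ m₂ = 1188.4350/8 = 148.55438
Σ(xᵢ − x̄)³ = 26615.6453 ⇒ m₃ = 26615.6453/8 = 3326.95566
m₂^(3/2) = 148.55438^(1.5) = 1810.62357
g1 = m₃ / m₂^(3/2) = 3326.95566 / 1810.62357 ≈ 1.837

1.837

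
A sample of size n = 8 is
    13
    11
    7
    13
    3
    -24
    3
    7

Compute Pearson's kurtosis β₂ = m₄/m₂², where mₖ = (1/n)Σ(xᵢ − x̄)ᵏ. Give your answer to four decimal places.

4.9748

x̄ = 4.1250
Σ(xᵢ − x̄)² = 1014.8750 ⇒ m₂ = 126.85938
Σ(xᵢ − x̄)⁴ = 640487.6504 ⇒ m₄ = 80060.95630
m₂² = 16093.30103
β₂ = m₄/m₂² = 80060.95630 / 16093.30103 ≈ 4.9748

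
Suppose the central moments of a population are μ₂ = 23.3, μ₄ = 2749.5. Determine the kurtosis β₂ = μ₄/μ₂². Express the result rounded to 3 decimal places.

μ₂² = 23.3² = 542.89000
μ₄/μ₂² = 2749.5 / 542.89000 = 5.06456
β₂ ≈ 5.065

5.065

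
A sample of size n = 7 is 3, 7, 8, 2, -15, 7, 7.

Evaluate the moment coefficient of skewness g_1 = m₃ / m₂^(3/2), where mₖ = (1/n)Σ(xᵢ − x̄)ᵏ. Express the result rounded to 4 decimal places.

x̄ = (3 + 7 + 8 + 2 - 15 + 7 + 7) / 7 = 2.7143
deviations (xᵢ − x̄): 0.2857, 4.2857, 5.2857, -0.7143, -17.7143, 4.2857, 4.2857
Σ(xᵢ − x̄)² = 397.4286 ⇒ m₂ = 397.4286/7 = 56.77551
Σ(xᵢ − x̄)³ = -5175.1837 ⇒ m₃ = -5175.1837/7 = -739.31195
m₂^(3/2) = 56.77551^(1.5) = 427.80078
g_1 = m₃ / m₂^(3/2) = -739.31195 / 427.80078 ≈ -1.7282

-1.7282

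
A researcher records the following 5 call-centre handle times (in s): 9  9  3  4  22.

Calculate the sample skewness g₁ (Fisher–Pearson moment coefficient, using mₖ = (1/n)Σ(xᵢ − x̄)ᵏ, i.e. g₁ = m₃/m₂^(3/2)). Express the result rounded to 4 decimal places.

1.0186

x̄ = (9 + 9 + 3 + 4 + 22) / 5 = 9.4000
deviations (xᵢ − x̄): -0.4000, -0.4000, -6.4000, -5.4000, 12.6000
Σ(xᵢ − x̄)² = 229.2000 ⇒ m₂ = 229.2000/5 = 45.84000
Σ(xᵢ − x̄)³ = 1580.6400 ⇒ m₃ = 1580.6400/5 = 316.12800
m₂^(3/2) = 45.84000^(1.5) = 310.36084
g₁ = m₃ / m₂^(3/2) = 316.12800 / 310.36084 ≈ 1.0186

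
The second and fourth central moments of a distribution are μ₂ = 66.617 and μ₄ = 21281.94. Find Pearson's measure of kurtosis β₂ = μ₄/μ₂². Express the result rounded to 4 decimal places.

μ₂² = 66.617² = 4437.82469
μ₄/μ₂² = 21281.94 / 4437.82469 = 4.79558
β₂ ≈ 4.7956

4.7956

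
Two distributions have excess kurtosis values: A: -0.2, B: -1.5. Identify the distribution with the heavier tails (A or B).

A

Higher excess kurtosis ⇒ heavier tails relative to the normal distribution.
-0.2 vs -1.5: the larger is -0.2, so A has heavier tails.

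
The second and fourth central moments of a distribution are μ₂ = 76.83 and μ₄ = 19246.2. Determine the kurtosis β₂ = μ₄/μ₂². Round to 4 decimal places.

μ₂² = 76.83² = 5902.84890
μ₄/μ₂² = 19246.2 / 5902.84890 = 3.26049
β₂ ≈ 3.2605

3.2605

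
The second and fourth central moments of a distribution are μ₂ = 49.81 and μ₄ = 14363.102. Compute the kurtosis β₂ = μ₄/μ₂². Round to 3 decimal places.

μ₂² = 49.81² = 2481.03610
μ₄/μ₂² = 14363.102 / 2481.03610 = 5.78915
β₂ ≈ 5.789

5.789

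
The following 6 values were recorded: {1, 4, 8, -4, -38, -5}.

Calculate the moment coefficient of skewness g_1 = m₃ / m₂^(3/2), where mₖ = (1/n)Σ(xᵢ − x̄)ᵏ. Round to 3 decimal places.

x̄ = (1 + 4 + 8 - 4 - 38 - 5) / 6 = -5.6667
deviations (xᵢ − x̄): 6.6667, 9.6667, 13.6667, 1.6667, -32.3333, 0.6667
Σ(xᵢ − x̄)² = 1373.3333 ⇒ m₂ = 1373.3333/6 = 228.88889
Σ(xᵢ − x̄)³ = -30045.5556 ⇒ m₃ = -30045.5556/6 = -5007.59259
m₂^(3/2) = 228.88889^(1.5) = 3462.87700
g_1 = m₃ / m₂^(3/2) = -5007.59259 / 3462.87700 ≈ -1.446

-1.446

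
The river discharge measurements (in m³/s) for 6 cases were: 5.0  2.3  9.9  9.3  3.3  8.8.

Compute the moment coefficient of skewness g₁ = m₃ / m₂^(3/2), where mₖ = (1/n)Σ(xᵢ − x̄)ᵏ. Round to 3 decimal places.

x̄ = (5.0 + 2.3 + 9.9 + 9.3 + 3.3 + 8.8) / 6 = 6.4333
deviations (xᵢ − x̄): -1.4333, -4.1333, 3.4667, 2.8667, -3.1333, 2.3667
Σ(xᵢ − x̄)² = 54.7933 ⇒ m₂ = 54.7933/6 = 9.13222
Σ(xᵢ − x̄)³ = -25.8476 ⇒ m₃ = -25.8476/6 = -4.30793
m₂^(3/2) = 9.13222^(1.5) = 27.59718
g₁ = m₃ / m₂^(3/2) = -4.30793 / 27.59718 ≈ -0.156

-0.156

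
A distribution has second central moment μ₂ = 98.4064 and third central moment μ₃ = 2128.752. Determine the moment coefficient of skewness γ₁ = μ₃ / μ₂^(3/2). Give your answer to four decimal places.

2.1807

σ = √μ₂ = √98.4064 = 9.92000
σ³ = μ₂^(3/2) = 976.19149
γ₁ = μ₃/σ³ = 2128.752 / 976.19149 ≈ 2.1807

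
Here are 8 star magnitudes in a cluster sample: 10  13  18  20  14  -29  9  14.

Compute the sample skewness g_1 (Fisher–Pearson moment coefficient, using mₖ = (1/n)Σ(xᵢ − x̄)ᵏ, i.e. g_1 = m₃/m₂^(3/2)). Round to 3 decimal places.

-2.019

x̄ = (10 + 13 + 18 + 20 + 14 - 29 + 9 + 14) / 8 = 8.6250
deviations (xᵢ − x̄): 1.3750, 4.3750, 9.3750, 11.3750, 5.3750, -37.6250, 0.3750, 5.3750
Σ(xᵢ − x̄)² = 1711.8750 ⇒ m₂ = 1711.8750/8 = 213.98438
Σ(xᵢ − x̄)³ = -50570.7188 ⇒ m₃ = -50570.7188/8 = -6321.33984
m₂^(3/2) = 213.98438^(1.5) = 3130.20726
g_1 = m₃ / m₂^(3/2) = -6321.33984 / 3130.20726 ≈ -2.019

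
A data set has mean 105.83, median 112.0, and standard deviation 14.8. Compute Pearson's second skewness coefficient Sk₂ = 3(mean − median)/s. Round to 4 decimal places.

Sk₂ = 3(105.83 − 112.0) / 14.8 = 3 × -6.1700 / 14.8
    = -18.5100 / 14.8 ≈ -1.2507

-1.2507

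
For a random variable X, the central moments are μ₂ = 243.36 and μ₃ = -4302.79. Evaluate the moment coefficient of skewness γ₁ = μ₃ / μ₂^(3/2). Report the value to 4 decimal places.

σ = √μ₂ = √243.36 = 15.60000
σ³ = μ₂^(3/2) = 3796.41600
γ₁ = μ₃/σ³ = -4302.79 / 3796.41600 ≈ -1.1334

-1.1334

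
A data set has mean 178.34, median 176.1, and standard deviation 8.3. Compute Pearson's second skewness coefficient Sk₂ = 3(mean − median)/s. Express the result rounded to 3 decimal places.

0.810

Sk₂ = 3(178.34 − 176.1) / 8.3 = 3 × 2.2400 / 8.3
    = 6.7200 / 8.3 ≈ 0.810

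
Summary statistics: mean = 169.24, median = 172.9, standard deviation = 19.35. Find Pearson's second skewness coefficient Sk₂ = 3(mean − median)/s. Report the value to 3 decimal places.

-0.567

Sk₂ = 3(169.24 − 172.9) / 19.35 = 3 × -3.6600 / 19.35
    = -10.9800 / 19.35 ≈ -0.567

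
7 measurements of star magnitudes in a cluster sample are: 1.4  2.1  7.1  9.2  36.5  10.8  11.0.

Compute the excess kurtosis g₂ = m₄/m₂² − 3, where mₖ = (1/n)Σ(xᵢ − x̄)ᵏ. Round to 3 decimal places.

1.252

x̄ = 11.1571
Σ(xᵢ − x̄)² = 839.9371 ⇒ m₂ = 119.99102
Σ(xᵢ − x̄)⁴ = 428576.6778 ⇒ m₄ = 61225.23968
m₂² = 14397.84498
g₂ = m₄/m₂² − 3 = 4.25239 − 3 ≈ 1.252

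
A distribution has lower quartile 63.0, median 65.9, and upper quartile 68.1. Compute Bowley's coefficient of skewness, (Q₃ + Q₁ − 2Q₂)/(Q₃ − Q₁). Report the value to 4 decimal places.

-0.1373

numerator: Q₃ + Q₁ − 2Q₂ = 68.1 + 63.0 − 2×65.9 = -0.7000
denominator: Q₃ − Q₁ = 68.1 − 63.0 = 5.1000
Bowley skewness = -0.7000 / 5.1000 ≈ -0.1373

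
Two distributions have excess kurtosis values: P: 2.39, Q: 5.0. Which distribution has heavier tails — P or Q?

Higher excess kurtosis ⇒ heavier tails relative to the normal distribution.
2.39 vs 5.0: the larger is 5.0, so Q has heavier tails.

Q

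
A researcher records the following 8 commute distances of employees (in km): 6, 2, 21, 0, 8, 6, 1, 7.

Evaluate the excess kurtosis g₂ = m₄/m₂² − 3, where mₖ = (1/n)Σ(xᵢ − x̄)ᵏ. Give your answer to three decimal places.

1.156

x̄ = 6.3750
Σ(xᵢ − x̄)² = 305.8750 ⇒ m₂ = 38.23438
Σ(xᵢ − x̄)⁴ = 48609.0566 ⇒ m₄ = 6076.13208
m₂² = 1461.86743
g₂ = m₄/m₂² − 3 = 4.15642 − 3 ≈ 1.156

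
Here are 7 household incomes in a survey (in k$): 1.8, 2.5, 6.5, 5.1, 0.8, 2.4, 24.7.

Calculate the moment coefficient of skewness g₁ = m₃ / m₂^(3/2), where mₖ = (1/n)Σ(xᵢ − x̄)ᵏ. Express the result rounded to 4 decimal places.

1.8155

x̄ = (1.8 + 2.5 + 6.5 + 5.1 + 0.8 + 2.4 + 24.7) / 7 = 6.2571
deviations (xᵢ − x̄): -4.4571, -3.7571, 0.2429, -1.1571, -5.4571, -3.8571, 18.4429
Σ(xᵢ − x̄)² = 420.1771 ⇒ m₂ = 420.1771/7 = 60.02531
Σ(xᵢ − x̄)³ = 5910.1163 ⇒ m₃ = 5910.1163/7 = 844.30233
m₂^(3/2) = 60.02531^(1.5) = 465.05206
g₁ = m₃ / m₂^(3/2) = 844.30233 / 465.05206 ≈ 1.8155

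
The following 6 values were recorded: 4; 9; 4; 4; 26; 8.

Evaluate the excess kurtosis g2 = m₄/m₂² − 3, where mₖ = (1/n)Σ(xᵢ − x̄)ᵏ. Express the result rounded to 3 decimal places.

x̄ = 9.1667
Σ(xᵢ − x̄)² = 364.8333 ⇒ m₂ = 60.80556
Σ(xᵢ − x̄)⁴ = 82433.1528 ⇒ m₄ = 13738.85880
m₂² = 3697.31559
g2 = m₄/m₂² − 3 = 3.71590 − 3 ≈ 0.716

0.716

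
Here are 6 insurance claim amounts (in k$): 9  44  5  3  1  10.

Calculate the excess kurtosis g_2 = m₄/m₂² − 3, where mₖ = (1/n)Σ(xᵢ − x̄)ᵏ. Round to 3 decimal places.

x̄ = 12.0000
Σ(xᵢ − x̄)² = 1288.0000 ⇒ m₂ = 214.66667
Σ(xᵢ − x̄)⁴ = 1072276.0000 ⇒ m₄ = 178712.66667
m₂² = 46081.77778
g_2 = m₄/m₂² − 3 = 3.87816 − 3 ≈ 0.878

0.878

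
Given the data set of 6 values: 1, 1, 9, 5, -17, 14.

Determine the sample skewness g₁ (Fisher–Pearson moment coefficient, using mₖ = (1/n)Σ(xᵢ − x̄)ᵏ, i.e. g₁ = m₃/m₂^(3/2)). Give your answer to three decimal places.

x̄ = (1 + 1 + 9 + 5 - 17 + 14) / 6 = 2.1667
deviations (xᵢ − x̄): -1.1667, -1.1667, 6.8333, 2.8333, -19.1667, 11.8333
Σ(xᵢ − x̄)² = 564.8333 ⇒ m₂ = 564.8333/6 = 94.13889
Σ(xᵢ − x̄)³ = -5045.4444 ⇒ m₃ = -5045.4444/6 = -840.90741
m₂^(3/2) = 94.13889^(1.5) = 913.38443
g₁ = m₃ / m₂^(3/2) = -840.90741 / 913.38443 ≈ -0.921

-0.921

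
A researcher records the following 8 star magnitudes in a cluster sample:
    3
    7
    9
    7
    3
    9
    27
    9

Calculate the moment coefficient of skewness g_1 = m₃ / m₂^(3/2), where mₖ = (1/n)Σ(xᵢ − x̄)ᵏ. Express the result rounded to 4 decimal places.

x̄ = (3 + 7 + 9 + 7 + 3 + 9 + 27 + 9) / 8 = 9.2500
deviations (xᵢ − x̄): -6.2500, -2.2500, -0.2500, -2.2500, -6.2500, -0.2500, 17.7500, -0.2500
Σ(xᵢ − x̄)² = 403.5000 ⇒ m₂ = 403.5000/8 = 50.43750
Σ(xᵢ − x̄)³ = 5081.2500 ⇒ m₃ = 5081.2500/8 = 635.15625
m₂^(3/2) = 50.43750^(1.5) = 358.20391
g_1 = m₃ / m₂^(3/2) = 635.15625 / 358.20391 ≈ 1.7732

1.7732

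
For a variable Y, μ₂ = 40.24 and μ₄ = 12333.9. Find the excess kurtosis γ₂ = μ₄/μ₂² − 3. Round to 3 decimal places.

μ₂² = 40.24² = 1619.25760
μ₄/μ₂² = 12333.9 / 1619.25760 = 7.61701
γ₂ = 7.61701 − 3 ≈ 4.617

4.617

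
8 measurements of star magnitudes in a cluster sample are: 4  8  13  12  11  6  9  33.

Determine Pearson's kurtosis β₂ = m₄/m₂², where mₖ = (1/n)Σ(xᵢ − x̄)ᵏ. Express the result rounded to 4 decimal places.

x̄ = 12.0000
Σ(xᵢ − x̄)² = 568.0000 ⇒ m₂ = 71.00000
Σ(xᵢ − x̄)⁴ = 200212.0000 ⇒ m₄ = 25026.50000
m₂² = 5041.00000
β₂ = m₄/m₂² = 25026.50000 / 5041.00000 ≈ 4.9646

4.9646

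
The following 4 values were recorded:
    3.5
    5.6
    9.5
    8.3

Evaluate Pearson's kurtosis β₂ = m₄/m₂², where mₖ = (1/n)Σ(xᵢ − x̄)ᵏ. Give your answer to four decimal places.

1.4685

x̄ = 6.7250
Σ(xᵢ − x̄)² = 21.8475 ⇒ m₂ = 5.46188
Σ(xᵢ − x̄)⁴ = 175.2279 ⇒ m₄ = 43.80698
m₂² = 29.83208
β₂ = m₄/m₂² = 43.80698 / 29.83208 ≈ 1.4685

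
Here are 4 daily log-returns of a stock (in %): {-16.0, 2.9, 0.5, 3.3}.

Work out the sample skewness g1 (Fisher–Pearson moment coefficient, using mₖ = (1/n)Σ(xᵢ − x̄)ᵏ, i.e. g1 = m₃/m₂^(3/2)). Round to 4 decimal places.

x̄ = (-16.0 + 2.9 + 0.5 + 3.3) / 4 = -2.3250
deviations (xᵢ − x̄): -13.6750, 5.2250, 2.8250, 5.6250
Σ(xᵢ − x̄)² = 253.9275 ⇒ m₂ = 253.9275/4 = 63.48188
Σ(xᵢ − x̄)³ = -2214.1324 ⇒ m₃ = -2214.1324/4 = -553.53309
m₂^(3/2) = 63.48188^(1.5) = 505.79510
g1 = m₃ / m₂^(3/2) = -553.53309 / 505.79510 ≈ -1.0944

-1.0944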